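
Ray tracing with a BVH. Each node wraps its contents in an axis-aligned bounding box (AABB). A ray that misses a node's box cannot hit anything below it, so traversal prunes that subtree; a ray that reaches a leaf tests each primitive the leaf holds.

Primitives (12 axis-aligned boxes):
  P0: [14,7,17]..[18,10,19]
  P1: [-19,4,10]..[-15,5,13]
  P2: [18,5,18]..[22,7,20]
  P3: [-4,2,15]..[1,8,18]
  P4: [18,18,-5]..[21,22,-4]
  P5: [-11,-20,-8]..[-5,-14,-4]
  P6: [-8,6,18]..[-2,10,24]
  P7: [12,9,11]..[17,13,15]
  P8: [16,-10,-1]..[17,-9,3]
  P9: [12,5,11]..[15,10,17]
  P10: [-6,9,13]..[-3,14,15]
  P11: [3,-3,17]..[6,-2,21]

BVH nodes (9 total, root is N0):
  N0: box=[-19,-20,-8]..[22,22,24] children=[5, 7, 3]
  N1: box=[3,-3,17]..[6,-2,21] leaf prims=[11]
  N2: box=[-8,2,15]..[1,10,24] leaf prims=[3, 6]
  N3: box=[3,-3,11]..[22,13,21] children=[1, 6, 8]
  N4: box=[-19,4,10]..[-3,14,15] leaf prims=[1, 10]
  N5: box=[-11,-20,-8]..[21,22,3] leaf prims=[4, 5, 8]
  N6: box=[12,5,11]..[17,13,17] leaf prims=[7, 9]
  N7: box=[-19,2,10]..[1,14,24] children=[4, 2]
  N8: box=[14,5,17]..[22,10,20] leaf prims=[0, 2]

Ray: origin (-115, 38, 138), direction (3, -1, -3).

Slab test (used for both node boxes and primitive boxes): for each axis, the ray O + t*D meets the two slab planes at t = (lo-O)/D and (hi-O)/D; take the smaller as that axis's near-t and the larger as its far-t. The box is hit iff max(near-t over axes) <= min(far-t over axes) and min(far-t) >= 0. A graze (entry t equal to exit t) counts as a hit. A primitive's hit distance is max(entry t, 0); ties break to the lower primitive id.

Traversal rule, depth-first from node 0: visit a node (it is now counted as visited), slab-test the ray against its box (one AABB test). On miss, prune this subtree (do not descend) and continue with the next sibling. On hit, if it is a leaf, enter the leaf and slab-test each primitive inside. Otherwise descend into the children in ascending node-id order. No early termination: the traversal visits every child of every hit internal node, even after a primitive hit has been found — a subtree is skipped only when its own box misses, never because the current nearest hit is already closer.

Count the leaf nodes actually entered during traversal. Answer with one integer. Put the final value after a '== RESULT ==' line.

Walk:
N0 x:[32,137/3] y:[16,58] z:[38,146/3] -> hit [38,137/3], descend [3, 5, 7]
  N3 x:[118/3,137/3] y:[25,41] z:[39,127/3] -> hit [118/3,41], descend [1, 6, 8]
    N1 x:[118/3,121/3] y:[40,41] z:[39,121/3] -> hit [40,121/3] leaf, test {P11@t=40}
    N6 x:[127/3,44] y:[25,33] z:[121/3,127/3] -> miss, prune
    N8 x:[43,137/3] y:[28,33] z:[118/3,121/3] -> miss, prune
  N5 x:[104/3,136/3] y:[16,58] z:[45,146/3] -> hit [45,136/3] leaf, test {P4(miss), P5(miss), P8(miss)}
  N7 x:[32,116/3] y:[24,36] z:[38,128/3] -> miss, prune

Visited [0, 3, 1, 6, 8, 5, 7]. Tests: 7 box, 2 leaf. Nearest: P11.

== RESULT ==
2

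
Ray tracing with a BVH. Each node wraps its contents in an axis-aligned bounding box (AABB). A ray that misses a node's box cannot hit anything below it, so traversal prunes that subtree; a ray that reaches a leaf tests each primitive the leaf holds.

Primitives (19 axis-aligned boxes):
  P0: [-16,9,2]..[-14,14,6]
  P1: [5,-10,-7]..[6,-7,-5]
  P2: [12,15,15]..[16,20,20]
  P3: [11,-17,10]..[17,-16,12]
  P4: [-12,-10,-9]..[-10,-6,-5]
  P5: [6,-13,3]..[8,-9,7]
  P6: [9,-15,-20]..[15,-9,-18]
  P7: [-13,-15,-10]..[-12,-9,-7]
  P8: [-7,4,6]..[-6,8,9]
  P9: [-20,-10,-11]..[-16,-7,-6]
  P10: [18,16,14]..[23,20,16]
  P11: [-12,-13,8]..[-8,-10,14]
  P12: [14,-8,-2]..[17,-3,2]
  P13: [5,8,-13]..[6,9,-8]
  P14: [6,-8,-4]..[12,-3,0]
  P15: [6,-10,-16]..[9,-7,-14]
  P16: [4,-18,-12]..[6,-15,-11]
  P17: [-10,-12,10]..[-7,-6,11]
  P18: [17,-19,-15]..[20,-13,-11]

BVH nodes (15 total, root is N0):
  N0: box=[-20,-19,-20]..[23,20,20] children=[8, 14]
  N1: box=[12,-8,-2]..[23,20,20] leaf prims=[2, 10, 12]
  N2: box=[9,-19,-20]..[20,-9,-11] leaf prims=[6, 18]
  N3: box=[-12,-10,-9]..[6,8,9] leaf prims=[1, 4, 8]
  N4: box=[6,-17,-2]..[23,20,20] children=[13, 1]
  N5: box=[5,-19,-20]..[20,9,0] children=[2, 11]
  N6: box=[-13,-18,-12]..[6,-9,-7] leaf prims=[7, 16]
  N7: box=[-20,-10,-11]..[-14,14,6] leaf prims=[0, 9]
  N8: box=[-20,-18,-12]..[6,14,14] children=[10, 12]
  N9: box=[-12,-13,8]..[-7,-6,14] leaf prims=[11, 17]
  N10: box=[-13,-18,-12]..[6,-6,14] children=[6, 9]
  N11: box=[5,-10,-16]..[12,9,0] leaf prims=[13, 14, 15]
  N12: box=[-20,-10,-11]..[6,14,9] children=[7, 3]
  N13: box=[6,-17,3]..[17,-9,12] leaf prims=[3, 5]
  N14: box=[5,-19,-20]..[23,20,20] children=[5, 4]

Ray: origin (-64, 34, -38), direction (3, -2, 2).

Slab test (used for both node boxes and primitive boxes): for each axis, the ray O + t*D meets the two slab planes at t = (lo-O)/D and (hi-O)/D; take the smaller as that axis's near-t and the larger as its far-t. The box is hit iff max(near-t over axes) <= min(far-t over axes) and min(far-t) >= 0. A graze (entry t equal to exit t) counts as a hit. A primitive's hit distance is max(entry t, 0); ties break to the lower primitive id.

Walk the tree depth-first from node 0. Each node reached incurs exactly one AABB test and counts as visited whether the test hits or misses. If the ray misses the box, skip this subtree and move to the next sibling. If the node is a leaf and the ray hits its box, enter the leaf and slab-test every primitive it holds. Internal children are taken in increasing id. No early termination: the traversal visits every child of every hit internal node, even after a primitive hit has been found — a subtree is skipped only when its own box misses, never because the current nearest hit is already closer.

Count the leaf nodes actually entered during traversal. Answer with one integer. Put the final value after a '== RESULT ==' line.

Walk:
N0 x:[44/3,29] y:[7,53/2] z:[9,29] -> hit [44/3,53/2], descend [8, 14]
  N8 x:[44/3,70/3] y:[10,26] z:[13,26] -> hit [44/3,70/3], descend [10, 12]
    N10 x:[17,70/3] y:[20,26] z:[13,26] -> hit [20,70/3], descend [6, 9]
      N6 x:[17,70/3] y:[43/2,26] z:[13,31/2] -> miss, prune
      N9 x:[52/3,19] y:[20,47/2] z:[23,26] -> miss, prune
    N12 x:[44/3,70/3] y:[10,22] z:[27/2,47/2] -> hit [44/3,22], descend [3, 7]
      N3 x:[52/3,70/3] y:[13,22] z:[29/2,47/2] -> hit [52/3,22] leaf, test {P1(miss), P4(miss), P8(miss)}
      N7 x:[44/3,50/3] y:[10,22] z:[27/2,22] -> hit [44/3,50/3] leaf, test {P0(miss), P9(miss)}
  N14 x:[23,29] y:[7,53/2] z:[9,29] -> hit [23,53/2], descend [4, 5]
    N4 x:[70/3,29] y:[7,51/2] z:[18,29] -> hit [70/3,51/2], descend [1, 13]
      N1 x:[76/3,29] y:[7,21] z:[18,29] -> miss, prune
      N13 x:[70/3,27] y:[43/2,51/2] z:[41/2,25] -> hit [70/3,25] leaf, test {P3@t=25, P5(miss)}
    N5 x:[23,28] y:[25/2,53/2] z:[9,19] -> miss, prune

order=[0, 8, 10, 6, 9, 12, 3, 7, 14, 4, 1, 13, 5]  |boxes|=13  |leaves|=3  hit=P3

== RESULT ==
3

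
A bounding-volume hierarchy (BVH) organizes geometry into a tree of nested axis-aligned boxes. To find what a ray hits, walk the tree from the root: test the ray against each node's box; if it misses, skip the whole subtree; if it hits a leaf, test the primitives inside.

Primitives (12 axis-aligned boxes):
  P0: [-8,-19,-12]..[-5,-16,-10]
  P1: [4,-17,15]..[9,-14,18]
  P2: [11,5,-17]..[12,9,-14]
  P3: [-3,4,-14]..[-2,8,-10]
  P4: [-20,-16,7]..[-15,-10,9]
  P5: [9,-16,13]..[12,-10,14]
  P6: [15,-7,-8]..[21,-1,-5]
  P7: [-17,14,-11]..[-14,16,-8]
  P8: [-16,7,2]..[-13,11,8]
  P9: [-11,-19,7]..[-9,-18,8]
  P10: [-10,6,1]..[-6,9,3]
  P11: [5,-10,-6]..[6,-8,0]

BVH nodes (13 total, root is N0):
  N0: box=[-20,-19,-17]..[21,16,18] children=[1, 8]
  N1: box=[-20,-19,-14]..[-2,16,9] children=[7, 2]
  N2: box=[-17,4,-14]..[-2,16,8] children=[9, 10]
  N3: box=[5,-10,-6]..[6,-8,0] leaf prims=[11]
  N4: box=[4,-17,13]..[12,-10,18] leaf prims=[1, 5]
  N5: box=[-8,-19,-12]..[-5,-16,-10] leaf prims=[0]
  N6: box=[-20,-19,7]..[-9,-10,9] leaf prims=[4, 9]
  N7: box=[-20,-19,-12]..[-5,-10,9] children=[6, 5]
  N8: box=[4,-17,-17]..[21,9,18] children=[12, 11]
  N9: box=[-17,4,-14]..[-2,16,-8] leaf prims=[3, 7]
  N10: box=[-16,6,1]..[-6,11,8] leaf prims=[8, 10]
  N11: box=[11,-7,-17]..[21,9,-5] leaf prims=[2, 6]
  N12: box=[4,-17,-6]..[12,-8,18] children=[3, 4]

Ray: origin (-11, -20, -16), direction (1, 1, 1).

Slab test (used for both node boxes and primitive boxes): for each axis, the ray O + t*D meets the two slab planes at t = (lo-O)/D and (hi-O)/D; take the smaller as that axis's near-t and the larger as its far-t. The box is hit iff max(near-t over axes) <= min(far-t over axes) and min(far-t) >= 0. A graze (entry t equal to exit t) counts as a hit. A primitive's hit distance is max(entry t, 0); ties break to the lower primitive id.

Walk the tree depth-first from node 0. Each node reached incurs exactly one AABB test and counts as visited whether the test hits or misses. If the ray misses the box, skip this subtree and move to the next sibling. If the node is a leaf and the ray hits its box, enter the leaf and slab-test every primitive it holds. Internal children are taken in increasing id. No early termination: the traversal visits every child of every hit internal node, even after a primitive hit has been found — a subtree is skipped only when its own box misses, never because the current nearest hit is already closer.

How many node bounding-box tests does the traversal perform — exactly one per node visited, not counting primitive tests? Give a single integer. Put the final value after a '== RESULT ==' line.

Traverse from the root:
N0 x:[-9,32] y:[1,36] z:[-1,34] -> hit [1,32], descend [1, 8]
  N1 x:[-9,9] y:[1,36] z:[2,25] -> hit [2,9], descend [2, 7]
    N2 x:[-6,9] y:[24,36] z:[2,24] -> miss, prune
    N7 x:[-9,6] y:[1,10] z:[4,25] -> hit [4,6], descend [5, 6]
      N5 x:[3,6] y:[1,4] z:[4,6] -> hit [4,4] leaf, test {P0@t=4}
      N6 x:[-9,2] y:[1,10] z:[23,25] -> miss, prune
  N8 x:[15,32] y:[3,29] z:[-1,34] -> hit [15,29], descend [11, 12]
    N11 x:[22,32] y:[13,29] z:[-1,11] -> miss, prune
    N12 x:[15,23] y:[3,12] z:[10,34] -> miss, prune

Visited [0, 1, 2, 7, 5, 6, 8, 11, 12]. Tests: 9 box, 1 leaf. Nearest: P0.

== RESULT ==
9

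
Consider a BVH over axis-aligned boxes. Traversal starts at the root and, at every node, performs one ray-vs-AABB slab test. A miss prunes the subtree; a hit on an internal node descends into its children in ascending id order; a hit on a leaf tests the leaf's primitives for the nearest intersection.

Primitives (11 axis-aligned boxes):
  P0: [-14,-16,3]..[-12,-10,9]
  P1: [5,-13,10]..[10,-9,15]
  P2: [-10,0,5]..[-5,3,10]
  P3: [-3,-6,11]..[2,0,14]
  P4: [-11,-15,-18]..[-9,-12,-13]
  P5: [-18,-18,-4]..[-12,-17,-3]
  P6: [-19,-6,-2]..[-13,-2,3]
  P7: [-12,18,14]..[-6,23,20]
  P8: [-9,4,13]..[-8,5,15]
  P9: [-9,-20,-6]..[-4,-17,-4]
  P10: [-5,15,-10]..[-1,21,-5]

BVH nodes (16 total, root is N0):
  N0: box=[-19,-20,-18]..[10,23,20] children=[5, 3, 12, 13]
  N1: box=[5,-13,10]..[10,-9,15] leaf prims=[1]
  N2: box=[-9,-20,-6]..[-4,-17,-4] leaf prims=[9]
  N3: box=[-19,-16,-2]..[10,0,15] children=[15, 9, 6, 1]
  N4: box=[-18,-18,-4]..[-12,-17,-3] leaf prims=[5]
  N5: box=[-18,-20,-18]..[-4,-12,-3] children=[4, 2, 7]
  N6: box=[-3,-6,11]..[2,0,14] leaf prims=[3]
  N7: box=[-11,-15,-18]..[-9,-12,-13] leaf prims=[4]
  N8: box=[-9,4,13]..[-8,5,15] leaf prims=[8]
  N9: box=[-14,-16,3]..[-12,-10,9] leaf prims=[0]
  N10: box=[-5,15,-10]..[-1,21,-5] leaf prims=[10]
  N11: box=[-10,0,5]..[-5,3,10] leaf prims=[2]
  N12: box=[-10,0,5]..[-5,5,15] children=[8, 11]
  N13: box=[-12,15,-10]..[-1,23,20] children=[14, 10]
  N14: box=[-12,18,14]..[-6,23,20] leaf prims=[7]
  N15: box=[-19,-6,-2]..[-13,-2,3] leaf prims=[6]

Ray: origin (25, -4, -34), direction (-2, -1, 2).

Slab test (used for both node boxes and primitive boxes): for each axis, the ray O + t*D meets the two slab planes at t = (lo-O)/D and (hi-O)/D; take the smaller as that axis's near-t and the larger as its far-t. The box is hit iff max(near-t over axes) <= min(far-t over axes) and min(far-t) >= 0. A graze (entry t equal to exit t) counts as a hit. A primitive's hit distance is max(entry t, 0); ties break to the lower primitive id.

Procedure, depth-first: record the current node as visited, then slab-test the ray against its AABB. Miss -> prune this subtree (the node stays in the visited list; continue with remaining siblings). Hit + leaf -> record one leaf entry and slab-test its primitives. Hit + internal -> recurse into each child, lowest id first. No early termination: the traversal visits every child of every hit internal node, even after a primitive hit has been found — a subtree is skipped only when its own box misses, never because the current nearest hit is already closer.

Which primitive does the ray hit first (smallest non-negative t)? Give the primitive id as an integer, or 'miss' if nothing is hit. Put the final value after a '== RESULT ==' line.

Traverse from the root:
N0 x:[15/2,22] y:[-27,16] z:[8,27] -> hit [8,16], descend [3, 5, 12, 13]
  N3 x:[15/2,22] y:[-4,12] z:[16,49/2] -> miss, prune
  N5 x:[29/2,43/2] y:[8,16] z:[8,31/2] -> hit [29/2,31/2], descend [2, 4, 7]
    N2 x:[29/2,17] y:[13,16] z:[14,15] -> hit [29/2,15] leaf, test {P9@t=29/2}
    N4 x:[37/2,43/2] y:[13,14] z:[15,31/2] -> miss, prune
    N7 x:[17,18] y:[8,11] z:[8,21/2] -> miss, prune
  N12 x:[15,35/2] y:[-9,-4] z:[39/2,49/2] -> miss, prune
  N13 x:[13,37/2] y:[-27,-19] z:[12,27] -> miss, prune

Summary -> nodes [0, 3, 5, 2, 4, 7, 12, 13]; box-tests=8; leaf-entries=1; first=P9

== RESULT ==
9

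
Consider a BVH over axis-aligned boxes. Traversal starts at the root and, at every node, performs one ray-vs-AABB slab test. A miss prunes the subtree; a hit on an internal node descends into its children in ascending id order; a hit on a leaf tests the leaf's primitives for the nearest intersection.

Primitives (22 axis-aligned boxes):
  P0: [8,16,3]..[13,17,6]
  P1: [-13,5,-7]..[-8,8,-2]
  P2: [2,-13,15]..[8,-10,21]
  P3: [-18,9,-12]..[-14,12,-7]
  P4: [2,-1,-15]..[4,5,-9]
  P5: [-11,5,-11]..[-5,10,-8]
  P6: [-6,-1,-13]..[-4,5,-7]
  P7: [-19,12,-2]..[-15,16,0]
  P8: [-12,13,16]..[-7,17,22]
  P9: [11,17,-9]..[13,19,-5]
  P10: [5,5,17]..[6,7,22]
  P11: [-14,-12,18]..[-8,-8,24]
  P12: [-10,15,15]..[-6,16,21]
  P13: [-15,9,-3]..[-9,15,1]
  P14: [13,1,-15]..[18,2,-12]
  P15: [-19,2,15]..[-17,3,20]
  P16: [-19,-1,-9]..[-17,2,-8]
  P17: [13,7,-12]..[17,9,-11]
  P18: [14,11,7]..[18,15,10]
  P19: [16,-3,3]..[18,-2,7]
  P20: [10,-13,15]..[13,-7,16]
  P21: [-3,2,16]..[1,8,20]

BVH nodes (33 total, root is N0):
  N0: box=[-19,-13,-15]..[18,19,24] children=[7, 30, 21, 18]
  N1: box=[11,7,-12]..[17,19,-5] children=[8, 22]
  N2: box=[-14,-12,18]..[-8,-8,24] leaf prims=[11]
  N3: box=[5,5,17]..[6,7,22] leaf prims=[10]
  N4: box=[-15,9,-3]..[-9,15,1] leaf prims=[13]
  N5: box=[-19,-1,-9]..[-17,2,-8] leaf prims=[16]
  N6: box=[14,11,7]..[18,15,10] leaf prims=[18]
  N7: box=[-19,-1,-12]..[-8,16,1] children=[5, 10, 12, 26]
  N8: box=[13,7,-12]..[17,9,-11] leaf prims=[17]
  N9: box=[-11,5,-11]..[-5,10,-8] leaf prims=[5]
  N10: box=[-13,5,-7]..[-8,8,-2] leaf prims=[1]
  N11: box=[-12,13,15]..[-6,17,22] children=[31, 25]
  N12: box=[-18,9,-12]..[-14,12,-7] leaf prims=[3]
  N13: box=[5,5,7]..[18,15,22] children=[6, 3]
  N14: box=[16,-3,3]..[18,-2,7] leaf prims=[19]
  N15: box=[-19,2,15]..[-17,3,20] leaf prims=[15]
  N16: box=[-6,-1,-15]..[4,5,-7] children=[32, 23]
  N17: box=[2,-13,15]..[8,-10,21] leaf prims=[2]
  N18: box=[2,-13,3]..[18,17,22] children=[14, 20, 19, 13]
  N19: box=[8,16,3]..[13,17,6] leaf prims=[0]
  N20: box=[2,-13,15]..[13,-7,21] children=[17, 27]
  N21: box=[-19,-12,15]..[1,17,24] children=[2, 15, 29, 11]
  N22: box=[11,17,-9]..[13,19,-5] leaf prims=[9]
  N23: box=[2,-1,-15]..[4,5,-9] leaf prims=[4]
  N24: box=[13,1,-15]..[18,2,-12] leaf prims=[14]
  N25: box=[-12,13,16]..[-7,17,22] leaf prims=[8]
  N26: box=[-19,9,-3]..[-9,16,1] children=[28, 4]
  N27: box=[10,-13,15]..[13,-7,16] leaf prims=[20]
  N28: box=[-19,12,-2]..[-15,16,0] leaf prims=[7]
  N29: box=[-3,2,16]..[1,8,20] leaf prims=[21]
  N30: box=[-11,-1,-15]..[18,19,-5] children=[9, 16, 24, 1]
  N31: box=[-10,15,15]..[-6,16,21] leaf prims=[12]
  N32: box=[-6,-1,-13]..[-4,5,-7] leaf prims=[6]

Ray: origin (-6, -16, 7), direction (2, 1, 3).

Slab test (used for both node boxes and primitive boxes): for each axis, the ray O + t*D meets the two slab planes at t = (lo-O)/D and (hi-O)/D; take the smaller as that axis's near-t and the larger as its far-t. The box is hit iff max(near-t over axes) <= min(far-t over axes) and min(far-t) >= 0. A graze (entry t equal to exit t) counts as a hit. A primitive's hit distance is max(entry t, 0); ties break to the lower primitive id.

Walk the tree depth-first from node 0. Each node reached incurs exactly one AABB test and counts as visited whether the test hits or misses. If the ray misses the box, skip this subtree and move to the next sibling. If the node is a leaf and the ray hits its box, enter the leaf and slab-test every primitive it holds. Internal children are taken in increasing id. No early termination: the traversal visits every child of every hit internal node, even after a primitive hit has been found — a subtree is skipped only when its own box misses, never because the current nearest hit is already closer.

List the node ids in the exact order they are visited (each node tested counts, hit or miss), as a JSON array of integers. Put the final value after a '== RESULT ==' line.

Trace the traversal:
N0 x:[-13/2,12] y:[3,35] z:[-22/3,17/3] -> hit [3,17/3], descend [7, 18, 21, 30]
  N7 x:[-13/2,-1] y:[15,32] z:[-19/3,-2] -> miss, prune
  N18 x:[4,12] y:[3,33] z:[-4/3,5] -> hit [4,5], descend [13, 14, 19, 20]
    N13 x:[11/2,12] y:[21,31] z:[0,5] -> miss, prune
    N14 x:[11,12] y:[13,14] z:[-4/3,0] -> miss, prune
    N19 x:[7,19/2] y:[32,33] z:[-4/3,-1/3] -> miss, prune
    N20 x:[4,19/2] y:[3,9] z:[8/3,14/3] -> hit [4,14/3], descend [17, 27]
      N17 x:[4,7] y:[3,6] z:[8/3,14/3] -> hit [4,14/3] leaf, test {P2@t=4}
      N27 x:[8,19/2] y:[3,9] z:[8/3,3] -> miss, prune
  N21 x:[-13/2,7/2] y:[4,33] z:[8/3,17/3] -> miss, prune
  N30 x:[-5/2,12] y:[15,35] z:[-22/3,-4] -> miss, prune

Visited [0, 7, 18, 13, 14, 19, 20, 17, 27, 21, 30]. Tests: 11 box, 1 leaf. Nearest: P2.

== RESULT ==
[0, 7, 18, 13, 14, 19, 20, 17, 27, 21, 30]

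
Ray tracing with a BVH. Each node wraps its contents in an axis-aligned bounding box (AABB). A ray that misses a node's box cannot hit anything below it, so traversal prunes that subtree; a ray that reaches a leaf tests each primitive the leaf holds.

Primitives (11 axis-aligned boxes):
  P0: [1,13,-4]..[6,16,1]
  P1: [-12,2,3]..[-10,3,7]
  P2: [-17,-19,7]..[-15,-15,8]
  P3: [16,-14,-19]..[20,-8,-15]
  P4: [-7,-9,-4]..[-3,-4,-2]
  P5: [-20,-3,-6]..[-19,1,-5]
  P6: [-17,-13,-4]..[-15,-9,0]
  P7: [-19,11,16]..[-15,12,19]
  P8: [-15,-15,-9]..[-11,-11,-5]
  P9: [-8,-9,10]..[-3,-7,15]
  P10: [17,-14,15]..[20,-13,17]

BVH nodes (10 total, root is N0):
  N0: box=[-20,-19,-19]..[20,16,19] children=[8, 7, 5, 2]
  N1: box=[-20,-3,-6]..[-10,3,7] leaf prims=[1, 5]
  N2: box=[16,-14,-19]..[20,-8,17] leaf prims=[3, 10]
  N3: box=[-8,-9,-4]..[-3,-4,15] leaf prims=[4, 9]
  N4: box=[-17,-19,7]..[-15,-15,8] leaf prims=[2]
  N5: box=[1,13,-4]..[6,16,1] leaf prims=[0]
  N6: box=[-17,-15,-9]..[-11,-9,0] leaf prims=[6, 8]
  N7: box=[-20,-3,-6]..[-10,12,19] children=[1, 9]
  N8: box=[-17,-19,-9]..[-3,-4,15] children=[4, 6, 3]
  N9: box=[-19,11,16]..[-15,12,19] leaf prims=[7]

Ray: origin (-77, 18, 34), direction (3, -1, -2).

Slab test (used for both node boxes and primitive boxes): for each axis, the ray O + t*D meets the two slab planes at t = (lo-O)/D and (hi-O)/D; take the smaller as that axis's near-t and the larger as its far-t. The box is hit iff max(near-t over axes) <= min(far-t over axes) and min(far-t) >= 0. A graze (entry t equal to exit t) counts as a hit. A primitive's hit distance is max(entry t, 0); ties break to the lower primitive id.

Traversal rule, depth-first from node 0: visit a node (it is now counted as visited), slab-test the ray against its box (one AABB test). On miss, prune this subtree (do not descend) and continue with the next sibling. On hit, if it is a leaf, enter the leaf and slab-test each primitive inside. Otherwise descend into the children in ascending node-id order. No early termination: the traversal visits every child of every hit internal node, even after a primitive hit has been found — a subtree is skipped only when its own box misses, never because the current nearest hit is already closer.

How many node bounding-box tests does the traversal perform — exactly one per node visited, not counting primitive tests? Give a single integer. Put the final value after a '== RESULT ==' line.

Traverse from the root:
N0 x:[19,97/3] y:[2,37] z:[15/2,53/2] -> hit [19,53/2], descend [2, 5, 7, 8]
  N2 x:[31,97/3] y:[26,32] z:[17/2,53/2] -> miss, prune
  N5 x:[26,83/3] y:[2,5] z:[33/2,19] -> miss, prune
  N7 x:[19,67/3] y:[6,21] z:[15/2,20] -> hit [19,20], descend [1, 9]
    N1 x:[19,67/3] y:[15,21] z:[27/2,20] -> hit [19,20] leaf, test {P1(miss), P5(miss)}
    N9 x:[58/3,62/3] y:[6,7] z:[15/2,9] -> miss, prune
  N8 x:[20,74/3] y:[22,37] z:[19/2,43/2] -> miss, prune

order=[0, 2, 5, 7, 1, 9, 8]  |boxes|=7  |leaves|=1  hit=miss

== RESULT ==
7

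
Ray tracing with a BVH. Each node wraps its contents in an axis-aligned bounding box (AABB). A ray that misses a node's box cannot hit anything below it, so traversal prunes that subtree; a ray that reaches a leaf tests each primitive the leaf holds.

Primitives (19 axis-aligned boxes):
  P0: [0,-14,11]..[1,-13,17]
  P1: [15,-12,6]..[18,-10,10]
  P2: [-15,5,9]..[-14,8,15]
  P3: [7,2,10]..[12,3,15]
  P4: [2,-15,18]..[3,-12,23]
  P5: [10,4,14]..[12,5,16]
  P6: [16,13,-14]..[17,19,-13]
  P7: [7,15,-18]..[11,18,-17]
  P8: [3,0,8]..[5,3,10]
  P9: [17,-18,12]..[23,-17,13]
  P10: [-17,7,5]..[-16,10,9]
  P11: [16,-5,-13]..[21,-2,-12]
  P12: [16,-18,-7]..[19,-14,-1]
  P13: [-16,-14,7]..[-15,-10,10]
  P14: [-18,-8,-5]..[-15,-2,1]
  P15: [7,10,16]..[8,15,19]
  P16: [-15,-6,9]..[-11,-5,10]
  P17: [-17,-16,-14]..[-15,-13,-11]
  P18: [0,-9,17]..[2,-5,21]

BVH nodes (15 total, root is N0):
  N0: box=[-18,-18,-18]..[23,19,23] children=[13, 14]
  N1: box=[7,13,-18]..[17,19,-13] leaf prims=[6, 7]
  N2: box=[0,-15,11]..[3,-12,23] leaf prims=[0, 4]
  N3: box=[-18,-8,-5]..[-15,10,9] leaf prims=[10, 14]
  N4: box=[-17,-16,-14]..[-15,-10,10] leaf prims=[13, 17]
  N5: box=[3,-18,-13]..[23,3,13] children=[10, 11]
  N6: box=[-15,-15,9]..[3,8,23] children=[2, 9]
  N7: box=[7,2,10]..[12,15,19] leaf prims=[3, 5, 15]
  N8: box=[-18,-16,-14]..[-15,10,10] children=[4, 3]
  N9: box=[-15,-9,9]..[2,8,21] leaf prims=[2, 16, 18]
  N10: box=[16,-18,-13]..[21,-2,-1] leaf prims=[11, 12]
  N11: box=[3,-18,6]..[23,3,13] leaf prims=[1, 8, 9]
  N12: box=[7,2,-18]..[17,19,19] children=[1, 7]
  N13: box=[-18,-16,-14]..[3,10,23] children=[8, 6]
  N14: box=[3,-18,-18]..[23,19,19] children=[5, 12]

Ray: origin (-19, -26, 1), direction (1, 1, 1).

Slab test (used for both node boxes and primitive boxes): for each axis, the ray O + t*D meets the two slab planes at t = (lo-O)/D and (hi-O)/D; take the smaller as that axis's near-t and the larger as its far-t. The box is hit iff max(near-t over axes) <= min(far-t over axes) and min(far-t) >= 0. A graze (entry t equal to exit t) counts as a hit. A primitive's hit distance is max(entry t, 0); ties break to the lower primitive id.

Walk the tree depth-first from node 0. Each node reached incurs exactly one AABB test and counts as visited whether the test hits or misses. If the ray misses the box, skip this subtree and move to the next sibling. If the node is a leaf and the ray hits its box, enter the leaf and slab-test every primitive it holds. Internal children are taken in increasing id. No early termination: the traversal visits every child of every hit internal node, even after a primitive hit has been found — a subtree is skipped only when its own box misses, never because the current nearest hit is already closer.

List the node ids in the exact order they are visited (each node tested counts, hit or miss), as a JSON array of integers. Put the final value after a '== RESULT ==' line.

Walk:
N0 x:[1,42] y:[8,45] z:[-19,22] -> hit [8,22], descend [13, 14]
  N13 x:[1,22] y:[10,36] z:[-15,22] -> hit [10,22], descend [6, 8]
    N6 x:[4,22] y:[11,34] z:[8,22] -> hit [11,22], descend [2, 9]
      N2 x:[19,22] y:[11,14] z:[10,22] -> miss, prune
      N9 x:[4,21] y:[17,34] z:[8,20] -> hit [17,20] leaf, test {P2(miss), P16(miss), P18@t=19}
    N8 x:[1,4] y:[10,36] z:[-15,9] -> miss, prune
  N14 x:[22,42] y:[8,45] z:[-19,18] -> miss, prune

7 AABB tests over nodes [0, 13, 6, 2, 9, 8, 14]; 1 leaf entered; closest P18.

== RESULT ==
[0, 13, 6, 2, 9, 8, 14]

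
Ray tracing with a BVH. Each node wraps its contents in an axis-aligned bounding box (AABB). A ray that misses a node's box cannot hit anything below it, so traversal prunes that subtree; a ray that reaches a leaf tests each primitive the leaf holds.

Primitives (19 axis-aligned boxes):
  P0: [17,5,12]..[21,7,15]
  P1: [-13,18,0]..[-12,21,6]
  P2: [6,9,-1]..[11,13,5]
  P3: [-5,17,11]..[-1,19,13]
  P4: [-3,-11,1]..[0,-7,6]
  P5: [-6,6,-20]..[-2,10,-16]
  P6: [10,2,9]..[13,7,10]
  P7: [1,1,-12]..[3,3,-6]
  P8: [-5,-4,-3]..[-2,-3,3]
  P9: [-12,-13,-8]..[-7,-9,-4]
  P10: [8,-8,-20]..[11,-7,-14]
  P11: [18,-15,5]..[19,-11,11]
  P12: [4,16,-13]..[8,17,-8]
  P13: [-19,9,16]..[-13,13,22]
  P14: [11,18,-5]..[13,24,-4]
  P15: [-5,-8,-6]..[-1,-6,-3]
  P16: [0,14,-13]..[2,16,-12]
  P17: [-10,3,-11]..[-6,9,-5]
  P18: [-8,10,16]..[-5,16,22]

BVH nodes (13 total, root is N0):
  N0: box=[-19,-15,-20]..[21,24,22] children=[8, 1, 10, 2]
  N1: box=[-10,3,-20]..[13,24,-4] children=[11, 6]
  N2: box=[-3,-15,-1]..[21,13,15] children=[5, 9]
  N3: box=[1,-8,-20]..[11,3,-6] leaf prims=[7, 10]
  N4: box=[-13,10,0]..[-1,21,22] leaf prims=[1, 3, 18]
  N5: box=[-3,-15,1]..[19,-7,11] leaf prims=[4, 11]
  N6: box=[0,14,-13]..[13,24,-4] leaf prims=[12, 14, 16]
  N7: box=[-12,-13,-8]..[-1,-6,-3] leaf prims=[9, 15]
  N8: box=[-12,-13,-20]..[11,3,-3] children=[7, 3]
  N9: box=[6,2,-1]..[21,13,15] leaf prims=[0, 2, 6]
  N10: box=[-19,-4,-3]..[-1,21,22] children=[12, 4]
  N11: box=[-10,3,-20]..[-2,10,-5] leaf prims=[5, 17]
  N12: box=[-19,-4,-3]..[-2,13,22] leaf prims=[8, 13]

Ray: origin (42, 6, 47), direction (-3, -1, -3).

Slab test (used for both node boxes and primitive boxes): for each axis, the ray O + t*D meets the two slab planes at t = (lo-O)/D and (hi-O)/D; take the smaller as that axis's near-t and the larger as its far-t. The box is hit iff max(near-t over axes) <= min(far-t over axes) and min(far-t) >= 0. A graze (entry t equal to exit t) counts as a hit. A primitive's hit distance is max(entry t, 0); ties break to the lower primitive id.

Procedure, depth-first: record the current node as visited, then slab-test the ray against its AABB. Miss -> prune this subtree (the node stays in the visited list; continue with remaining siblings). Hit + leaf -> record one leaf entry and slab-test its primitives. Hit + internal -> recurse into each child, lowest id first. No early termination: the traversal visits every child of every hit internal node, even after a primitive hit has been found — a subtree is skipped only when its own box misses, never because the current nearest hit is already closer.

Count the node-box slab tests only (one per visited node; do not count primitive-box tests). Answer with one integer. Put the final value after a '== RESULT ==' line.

Walk:
N0 x:[7,61/3] y:[-18,21] z:[25/3,67/3] -> hit [25/3,61/3], descend [1, 2, 8, 10]
  N1 x:[29/3,52/3] y:[-18,3] z:[17,67/3] -> miss, prune
  N2 x:[7,15] y:[-7,21] z:[32/3,16] -> hit [32/3,15], descend [5, 9]
    N5 x:[23/3,15] y:[13,21] z:[12,46/3] -> hit [13,15] leaf, test {P4@t=14, P11(miss)}
    N9 x:[7,12] y:[-7,4] z:[32/3,16] -> miss, prune
  N8 x:[31/3,18] y:[3,19] z:[50/3,67/3] -> hit [50/3,18], descend [3, 7]
    N3 x:[31/3,41/3] y:[3,14] z:[53/3,67/3] -> miss, prune
    N7 x:[43/3,18] y:[12,19] z:[50/3,55/3] -> hit [50/3,18] leaf, test {P9@t=17, P15(miss)}
  N10 x:[43/3,61/3] y:[-15,10] z:[25/3,50/3] -> miss, prune

Visited [0, 1, 2, 5, 9, 8, 3, 7, 10]. Tests: 9 box, 2 leaf. Nearest: P4.

== RESULT ==
9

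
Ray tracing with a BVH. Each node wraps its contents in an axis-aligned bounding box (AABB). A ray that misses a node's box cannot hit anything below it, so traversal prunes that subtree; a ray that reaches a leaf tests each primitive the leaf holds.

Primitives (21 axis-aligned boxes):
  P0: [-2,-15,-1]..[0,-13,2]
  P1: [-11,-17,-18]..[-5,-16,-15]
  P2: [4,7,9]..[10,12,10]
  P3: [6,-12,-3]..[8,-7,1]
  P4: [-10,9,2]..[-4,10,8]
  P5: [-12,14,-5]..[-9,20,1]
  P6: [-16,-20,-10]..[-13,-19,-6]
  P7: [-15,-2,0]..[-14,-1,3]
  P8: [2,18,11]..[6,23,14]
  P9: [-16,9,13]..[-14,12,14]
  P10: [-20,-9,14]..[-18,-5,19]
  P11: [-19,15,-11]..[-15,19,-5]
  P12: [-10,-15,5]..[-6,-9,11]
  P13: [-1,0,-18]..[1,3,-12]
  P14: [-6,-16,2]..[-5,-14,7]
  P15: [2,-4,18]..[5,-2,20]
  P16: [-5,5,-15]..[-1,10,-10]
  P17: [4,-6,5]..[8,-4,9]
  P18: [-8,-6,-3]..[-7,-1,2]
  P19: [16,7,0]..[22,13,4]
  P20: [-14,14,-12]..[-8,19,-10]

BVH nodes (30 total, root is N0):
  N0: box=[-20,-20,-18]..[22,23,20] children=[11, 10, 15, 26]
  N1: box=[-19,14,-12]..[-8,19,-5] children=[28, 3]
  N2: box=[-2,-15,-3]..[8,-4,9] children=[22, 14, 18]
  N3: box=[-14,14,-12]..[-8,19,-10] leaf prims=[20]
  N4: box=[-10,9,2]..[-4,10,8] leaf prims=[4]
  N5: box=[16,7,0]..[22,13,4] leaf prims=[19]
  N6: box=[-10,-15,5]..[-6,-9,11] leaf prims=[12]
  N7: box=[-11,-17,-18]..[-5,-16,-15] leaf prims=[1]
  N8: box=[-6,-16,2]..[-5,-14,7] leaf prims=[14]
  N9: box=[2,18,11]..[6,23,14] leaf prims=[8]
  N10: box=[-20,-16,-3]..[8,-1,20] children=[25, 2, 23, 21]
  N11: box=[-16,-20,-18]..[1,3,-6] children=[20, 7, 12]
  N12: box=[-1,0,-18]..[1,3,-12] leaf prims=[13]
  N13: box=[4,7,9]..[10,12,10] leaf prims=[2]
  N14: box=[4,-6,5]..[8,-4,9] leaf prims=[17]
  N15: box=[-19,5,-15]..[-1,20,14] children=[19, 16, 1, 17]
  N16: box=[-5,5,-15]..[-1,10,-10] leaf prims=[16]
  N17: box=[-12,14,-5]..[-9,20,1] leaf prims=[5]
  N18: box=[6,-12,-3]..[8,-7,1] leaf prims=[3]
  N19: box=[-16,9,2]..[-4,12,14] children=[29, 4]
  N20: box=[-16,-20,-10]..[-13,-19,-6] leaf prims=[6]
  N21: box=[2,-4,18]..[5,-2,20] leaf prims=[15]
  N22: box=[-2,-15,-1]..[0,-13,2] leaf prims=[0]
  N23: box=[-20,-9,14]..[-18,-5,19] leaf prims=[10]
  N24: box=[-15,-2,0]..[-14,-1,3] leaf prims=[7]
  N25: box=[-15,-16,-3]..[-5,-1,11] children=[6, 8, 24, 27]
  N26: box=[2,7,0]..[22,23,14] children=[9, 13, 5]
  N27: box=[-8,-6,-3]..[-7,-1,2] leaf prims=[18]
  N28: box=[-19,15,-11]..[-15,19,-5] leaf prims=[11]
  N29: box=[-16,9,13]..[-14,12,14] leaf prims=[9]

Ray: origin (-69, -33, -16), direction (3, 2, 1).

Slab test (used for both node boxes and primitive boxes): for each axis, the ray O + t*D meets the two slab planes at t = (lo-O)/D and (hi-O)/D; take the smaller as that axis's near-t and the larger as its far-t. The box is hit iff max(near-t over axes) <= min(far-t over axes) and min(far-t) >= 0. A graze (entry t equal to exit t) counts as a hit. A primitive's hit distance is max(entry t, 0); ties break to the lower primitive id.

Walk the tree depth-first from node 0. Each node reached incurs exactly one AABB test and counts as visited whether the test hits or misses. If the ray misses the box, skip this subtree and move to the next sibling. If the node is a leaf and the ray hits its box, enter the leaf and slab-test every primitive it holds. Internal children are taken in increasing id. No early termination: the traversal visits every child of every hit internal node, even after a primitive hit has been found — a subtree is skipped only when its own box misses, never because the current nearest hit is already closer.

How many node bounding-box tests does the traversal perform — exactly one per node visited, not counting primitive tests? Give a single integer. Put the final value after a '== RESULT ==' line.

Trace the traversal:
N0 x:[49/3,91/3] y:[13/2,28] z:[-2,36] -> hit [49/3,28], descend [10, 11, 15, 26]
  N10 x:[49/3,77/3] y:[17/2,16] z:[13,36] -> miss, prune
  N11 x:[53/3,70/3] y:[13/2,18] z:[-2,10] -> miss, prune
  N15 x:[50/3,68/3] y:[19,53/2] z:[1,30] -> hit [19,68/3], descend [1, 16, 17, 19]
    N1 x:[50/3,61/3] y:[47/2,26] z:[4,11] -> miss, prune
    N16 x:[64/3,68/3] y:[19,43/2] z:[1,6] -> miss, prune
    N17 x:[19,20] y:[47/2,53/2] z:[11,17] -> miss, prune
    N19 x:[53/3,65/3] y:[21,45/2] z:[18,30] -> hit [21,65/3], descend [4, 29]
      N4 x:[59/3,65/3] y:[21,43/2] z:[18,24] -> hit [21,43/2] leaf, test {P4@t=21}
      N29 x:[53/3,55/3] y:[21,45/2] z:[29,30] -> miss, prune
  N26 x:[71/3,91/3] y:[20,28] z:[16,30] -> hit [71/3,28], descend [5, 9, 13]
    N5 x:[85/3,91/3] y:[20,23] z:[16,20] -> miss, prune
    N9 x:[71/3,25] y:[51/2,28] z:[27,30] -> miss, prune
    N13 x:[73/3,79/3] y:[20,45/2] z:[25,26] -> miss, prune

Visited [0, 10, 11, 15, 1, 16, 17, 19, 4, 29, 26, 5, 9, 13]. Tests: 14 box, 1 leaf. Nearest: P4.

== RESULT ==
14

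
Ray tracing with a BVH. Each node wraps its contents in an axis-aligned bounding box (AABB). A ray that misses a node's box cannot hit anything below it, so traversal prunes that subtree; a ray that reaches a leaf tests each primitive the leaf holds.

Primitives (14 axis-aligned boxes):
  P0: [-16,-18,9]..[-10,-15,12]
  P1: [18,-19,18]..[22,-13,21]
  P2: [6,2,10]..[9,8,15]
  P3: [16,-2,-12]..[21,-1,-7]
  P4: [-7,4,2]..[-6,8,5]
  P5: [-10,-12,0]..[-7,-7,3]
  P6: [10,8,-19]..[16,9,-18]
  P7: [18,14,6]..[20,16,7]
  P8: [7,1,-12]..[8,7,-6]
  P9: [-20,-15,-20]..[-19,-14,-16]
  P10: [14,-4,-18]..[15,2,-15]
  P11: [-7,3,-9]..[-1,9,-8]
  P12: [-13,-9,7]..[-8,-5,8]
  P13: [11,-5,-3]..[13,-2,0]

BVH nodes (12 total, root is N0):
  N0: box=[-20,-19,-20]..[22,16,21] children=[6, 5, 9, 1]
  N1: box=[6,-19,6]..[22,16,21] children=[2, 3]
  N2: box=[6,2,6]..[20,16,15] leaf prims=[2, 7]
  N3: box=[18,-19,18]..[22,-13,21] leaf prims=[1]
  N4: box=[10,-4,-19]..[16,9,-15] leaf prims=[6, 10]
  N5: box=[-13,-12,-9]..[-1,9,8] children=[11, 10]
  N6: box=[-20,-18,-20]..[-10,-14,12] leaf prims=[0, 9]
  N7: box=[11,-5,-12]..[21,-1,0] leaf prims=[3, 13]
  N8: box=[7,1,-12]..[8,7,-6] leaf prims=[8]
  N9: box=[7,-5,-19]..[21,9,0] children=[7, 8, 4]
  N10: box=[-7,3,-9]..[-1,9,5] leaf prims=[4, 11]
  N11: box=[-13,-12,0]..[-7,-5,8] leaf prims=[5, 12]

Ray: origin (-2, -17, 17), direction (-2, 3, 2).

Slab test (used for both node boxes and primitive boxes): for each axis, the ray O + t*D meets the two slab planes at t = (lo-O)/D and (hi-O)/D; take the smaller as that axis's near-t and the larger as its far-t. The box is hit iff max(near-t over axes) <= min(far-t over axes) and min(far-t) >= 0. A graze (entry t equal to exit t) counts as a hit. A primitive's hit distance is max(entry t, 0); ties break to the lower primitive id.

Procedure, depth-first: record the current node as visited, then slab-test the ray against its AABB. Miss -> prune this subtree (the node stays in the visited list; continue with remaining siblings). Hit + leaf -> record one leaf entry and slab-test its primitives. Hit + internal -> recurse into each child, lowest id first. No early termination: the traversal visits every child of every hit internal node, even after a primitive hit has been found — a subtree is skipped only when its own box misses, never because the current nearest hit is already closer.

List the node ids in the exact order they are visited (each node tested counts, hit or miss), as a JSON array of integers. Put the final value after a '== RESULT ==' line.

Trace the traversal:
N0 x:[-12,9] y:[-2/3,11] z:[-37/2,2] -> hit [-2/3,2], descend [1, 5, 6, 9]
  N1 x:[-12,-4] y:[-2/3,11] z:[-11/2,2] -> miss, prune
  N5 x:[-1/2,11/2] y:[5/3,26/3] z:[-13,-9/2] -> miss, prune
  N6 x:[4,9] y:[-1/3,1] z:[-37/2,-5/2] -> miss, prune
  N9 x:[-23/2,-9/2] y:[4,26/3] z:[-18,-17/2] -> miss, prune

Summary -> nodes [0, 1, 5, 6, 9]; box-tests=5; leaf-entries=0; first=miss

== RESULT ==
[0, 1, 5, 6, 9]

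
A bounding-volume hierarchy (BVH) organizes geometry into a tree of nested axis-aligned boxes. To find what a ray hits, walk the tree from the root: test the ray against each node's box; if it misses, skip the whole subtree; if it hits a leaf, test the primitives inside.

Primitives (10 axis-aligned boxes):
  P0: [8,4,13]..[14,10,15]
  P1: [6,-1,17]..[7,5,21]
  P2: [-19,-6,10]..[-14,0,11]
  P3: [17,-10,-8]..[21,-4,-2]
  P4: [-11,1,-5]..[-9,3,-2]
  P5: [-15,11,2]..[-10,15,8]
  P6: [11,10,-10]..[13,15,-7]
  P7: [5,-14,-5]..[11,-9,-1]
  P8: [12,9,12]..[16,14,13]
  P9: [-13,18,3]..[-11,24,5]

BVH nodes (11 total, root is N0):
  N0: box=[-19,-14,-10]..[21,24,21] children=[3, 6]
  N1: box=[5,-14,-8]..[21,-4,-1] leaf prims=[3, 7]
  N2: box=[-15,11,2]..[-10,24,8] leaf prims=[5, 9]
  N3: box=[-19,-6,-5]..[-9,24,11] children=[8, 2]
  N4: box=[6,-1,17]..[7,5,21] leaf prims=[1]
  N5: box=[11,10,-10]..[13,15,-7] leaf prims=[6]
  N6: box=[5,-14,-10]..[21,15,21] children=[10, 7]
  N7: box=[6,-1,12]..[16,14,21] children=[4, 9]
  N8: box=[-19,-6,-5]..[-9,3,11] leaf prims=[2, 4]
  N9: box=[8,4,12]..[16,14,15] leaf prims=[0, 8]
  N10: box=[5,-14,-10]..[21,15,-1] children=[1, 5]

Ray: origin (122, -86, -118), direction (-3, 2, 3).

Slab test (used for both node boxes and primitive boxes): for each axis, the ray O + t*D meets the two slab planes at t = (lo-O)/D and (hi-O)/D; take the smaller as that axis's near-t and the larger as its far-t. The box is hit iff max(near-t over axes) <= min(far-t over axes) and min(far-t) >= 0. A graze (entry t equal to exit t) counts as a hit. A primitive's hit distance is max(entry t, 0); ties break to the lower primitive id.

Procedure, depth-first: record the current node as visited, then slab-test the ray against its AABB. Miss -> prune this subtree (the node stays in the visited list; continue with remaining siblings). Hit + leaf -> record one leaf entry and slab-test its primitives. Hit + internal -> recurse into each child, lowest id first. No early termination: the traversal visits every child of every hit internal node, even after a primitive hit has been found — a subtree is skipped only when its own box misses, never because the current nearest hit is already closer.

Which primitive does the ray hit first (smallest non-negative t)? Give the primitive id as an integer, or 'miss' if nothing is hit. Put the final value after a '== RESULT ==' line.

Trace the traversal:
N0 x:[101/3,47] y:[36,55] z:[36,139/3] -> hit [36,139/3], descend [3, 6]
  N3 x:[131/3,47] y:[40,55] z:[113/3,43] -> miss, prune
  N6 x:[101/3,39] y:[36,101/2] z:[36,139/3] -> hit [36,39], descend [7, 10]
    N7 x:[106/3,116/3] y:[85/2,50] z:[130/3,139/3] -> miss, prune
    N10 x:[101/3,39] y:[36,101/2] z:[36,39] -> hit [36,39], descend [1, 5]
      N1 x:[101/3,39] y:[36,41] z:[110/3,39] -> hit [110/3,39] leaf, test {P3(miss), P7@t=113/3}
      N5 x:[109/3,37] y:[48,101/2] z:[36,37] -> miss, prune

Summary -> nodes [0, 3, 6, 7, 10, 1, 5]; box-tests=7; leaf-entries=1; first=P7

== RESULT ==
7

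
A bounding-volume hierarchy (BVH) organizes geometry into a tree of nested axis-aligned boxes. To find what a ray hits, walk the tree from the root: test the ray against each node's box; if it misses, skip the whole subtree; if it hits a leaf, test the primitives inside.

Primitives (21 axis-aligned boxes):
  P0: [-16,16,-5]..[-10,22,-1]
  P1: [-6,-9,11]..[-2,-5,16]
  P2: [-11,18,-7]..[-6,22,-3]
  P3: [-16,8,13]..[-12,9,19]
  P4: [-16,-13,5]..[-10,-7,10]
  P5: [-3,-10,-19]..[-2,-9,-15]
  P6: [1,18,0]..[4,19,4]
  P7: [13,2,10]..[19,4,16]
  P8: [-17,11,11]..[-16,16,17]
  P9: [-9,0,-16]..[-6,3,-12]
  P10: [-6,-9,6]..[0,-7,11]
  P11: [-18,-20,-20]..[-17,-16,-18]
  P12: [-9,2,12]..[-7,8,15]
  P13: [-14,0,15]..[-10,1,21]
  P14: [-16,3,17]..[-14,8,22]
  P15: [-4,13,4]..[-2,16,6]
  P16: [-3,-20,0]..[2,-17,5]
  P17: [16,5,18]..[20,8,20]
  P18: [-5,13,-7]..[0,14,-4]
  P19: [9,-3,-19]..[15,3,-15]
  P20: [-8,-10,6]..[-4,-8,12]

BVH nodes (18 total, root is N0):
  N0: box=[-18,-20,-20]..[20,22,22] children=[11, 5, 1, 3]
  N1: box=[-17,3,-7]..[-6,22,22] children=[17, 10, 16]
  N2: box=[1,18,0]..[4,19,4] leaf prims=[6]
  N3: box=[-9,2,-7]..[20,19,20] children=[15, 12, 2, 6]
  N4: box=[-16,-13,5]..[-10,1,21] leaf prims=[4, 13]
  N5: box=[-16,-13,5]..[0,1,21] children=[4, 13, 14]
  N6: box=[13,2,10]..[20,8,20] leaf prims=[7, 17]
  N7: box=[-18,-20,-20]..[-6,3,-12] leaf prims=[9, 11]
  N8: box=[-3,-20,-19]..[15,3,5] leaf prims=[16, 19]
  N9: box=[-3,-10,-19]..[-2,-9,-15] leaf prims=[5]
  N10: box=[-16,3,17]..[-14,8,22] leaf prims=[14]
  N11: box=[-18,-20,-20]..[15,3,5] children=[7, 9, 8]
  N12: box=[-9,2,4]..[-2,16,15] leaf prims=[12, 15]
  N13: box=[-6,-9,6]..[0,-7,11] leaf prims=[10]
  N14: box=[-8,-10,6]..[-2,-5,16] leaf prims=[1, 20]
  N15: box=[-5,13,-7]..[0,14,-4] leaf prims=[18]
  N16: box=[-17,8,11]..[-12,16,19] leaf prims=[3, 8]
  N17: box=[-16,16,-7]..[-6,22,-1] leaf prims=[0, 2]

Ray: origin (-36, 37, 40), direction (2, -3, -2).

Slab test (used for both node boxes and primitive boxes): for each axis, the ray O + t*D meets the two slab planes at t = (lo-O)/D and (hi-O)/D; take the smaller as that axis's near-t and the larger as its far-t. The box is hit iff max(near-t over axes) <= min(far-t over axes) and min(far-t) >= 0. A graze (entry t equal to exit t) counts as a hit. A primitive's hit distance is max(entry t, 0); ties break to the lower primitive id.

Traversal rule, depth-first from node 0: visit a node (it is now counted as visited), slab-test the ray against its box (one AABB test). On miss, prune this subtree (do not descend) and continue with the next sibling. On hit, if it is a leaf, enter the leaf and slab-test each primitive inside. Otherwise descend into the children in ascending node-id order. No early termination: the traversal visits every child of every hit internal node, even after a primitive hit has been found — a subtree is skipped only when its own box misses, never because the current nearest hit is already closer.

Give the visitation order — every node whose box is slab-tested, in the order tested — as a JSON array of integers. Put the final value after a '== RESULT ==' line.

Trace the traversal:
N0 x:[9,28] y:[5,19] z:[9,30] -> hit [9,19], descend [1, 3, 5, 11]
  N1 x:[19/2,15] y:[5,34/3] z:[9,47/2] -> hit [19/2,34/3], descend [10, 16, 17]
    N10 x:[10,11] y:[29/3,34/3] z:[9,23/2] -> hit [10,11] leaf, test {P14@t=10}
    N16 x:[19/2,12] y:[7,29/3] z:[21/2,29/2] -> miss, prune
    N17 x:[10,15] y:[5,7] z:[41/2,47/2] -> miss, prune
  N3 x:[27/2,28] y:[6,35/3] z:[10,47/2] -> miss, prune
  N5 x:[10,18] y:[12,50/3] z:[19/2,35/2] -> hit [12,50/3], descend [4, 13, 14]
    N4 x:[10,13] y:[12,50/3] z:[19/2,35/2] -> hit [12,13] leaf, test {P4(miss), P13@t=12}
    N13 x:[15,18] y:[44/3,46/3] z:[29/2,17] -> hit [15,46/3] leaf, test {P10@t=15}
    N14 x:[14,17] y:[14,47/3] z:[12,17] -> hit [14,47/3] leaf, test {P1(miss), P20@t=15}
  N11 x:[9,51/2] y:[34/3,19] z:[35/2,30] -> hit [35/2,19], descend [7, 8, 9]
    N7 x:[9,15] y:[34/3,19] z:[26,30] -> miss, prune
    N8 x:[33/2,51/2] y:[34/3,19] z:[35/2,59/2] -> hit [35/2,19] leaf, test {P16@t=18, P19(miss)}
    N9 x:[33/2,17] y:[46/3,47/3] z:[55/2,59/2] -> miss, prune

order=[0, 1, 10, 16, 17, 3, 5, 4, 13, 14, 11, 7, 8, 9]  |boxes|=14  |leaves|=5  hit=P14

== RESULT ==
[0, 1, 10, 16, 17, 3, 5, 4, 13, 14, 11, 7, 8, 9]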